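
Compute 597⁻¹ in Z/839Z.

839 = 1·597 + 242
597 = 2·242 + 113
242 = 2·113 + 16
113 = 7·16 + 1
16 = 16·1 + 0
gcd(597, 839) = 1, so the inverse exists.
Bézout: 1 = −37·839 + 52·597.
So 597⁻¹ ≡ 52 (mod 839).

52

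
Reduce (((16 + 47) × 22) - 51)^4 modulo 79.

67

16 + 47 = 63
63 × 22 = 1386 ≡ 43 (mod 79)
43 - 51 = -8 ≡ 71 (mod 79)
(71)^4 ≡ 67 (mod 79)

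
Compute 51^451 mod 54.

27

Compute successive squares:
451 in binary is 111000011, i.e. 451 = 256 + 128 + 64 + 2 + 1.
51^1 ≡ 51 (mod 54)
51^2 ≡ 51^2 = 2601 ≡ 9 (mod 54)
51^4 ≡ 9^2 = 81 ≡ 27 (mod 54)
51^8 ≡ 27^2 = 729 ≡ 27 (mod 54)
51^16 ≡ 27^2 = 729 ≡ 27 (mod 54)
51^32 ≡ 27^2 = 729 ≡ 27 (mod 54)
51^64 ≡ 27^2 = 729 ≡ 27 (mod 54)
51^128 ≡ 27^2 = 729 ≡ 27 (mod 54)
51^256 ≡ 27^2 = 729 ≡ 27 (mod 54)
51^451 = 51^256 × 51^128 × 51^64 × 51^2 × 51^1 ≡ 27 × 27 × 27 × 9 × 51 (mod 54).
Accumulate the product:
27 × 27 = 729 ≡ 27
27 × 27 = 729 ≡ 27
27 × 9 = 243 ≡ 27
27 × 51 = 1377 ≡ 27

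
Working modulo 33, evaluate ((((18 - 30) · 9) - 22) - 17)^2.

18 - 30 = -12 ≡ 21 (mod 33)
21 · 9 = 189 ≡ 24 (mod 33)
24 - 22 = 2
2 - 17 = -15 ≡ 18 (mod 33)
(18)^2 ≡ 27 (mod 33)

27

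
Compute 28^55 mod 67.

Compute successive squares:
55 in binary is 110111, i.e. 55 = 32 + 16 + 4 + 2 + 1.
28^1 ≡ 28 (mod 67)
28^2 ≡ 28^2 = 784 ≡ 47 (mod 67)
28^4 ≡ 47^2 = 2209 ≡ 65 (mod 67)
28^8 ≡ 65^2 = 4225 ≡ 4 (mod 67)
28^16 ≡ 4^2 = 16 (mod 67)
28^32 ≡ 16^2 = 256 ≡ 55 (mod 67)
28^55 = 28^32 * 28^16 * 28^4 * 28^2 * 28^1 ≡ 55 * 16 * 65 * 47 * 28 (mod 67).
Accumulate the product:
55 * 16 = 880 ≡ 9
9 * 65 = 585 ≡ 49
49 * 47 = 2303 ≡ 25
25 * 28 = 700 ≡ 30

30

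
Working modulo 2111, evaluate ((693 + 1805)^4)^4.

894

693 + 1805 = 2498 ≡ 387 (mod 2111)
(387)^4 ≡ 1989 (mod 2111)
(1989)^4 ≡ 894 (mod 2111)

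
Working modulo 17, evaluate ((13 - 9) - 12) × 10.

13 - 9 = 4
4 - 12 = -8 ≡ 9 (mod 17)
9 × 10 = 90 ≡ 5 (mod 17)

5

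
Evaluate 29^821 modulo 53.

821 in binary is 1100110101, i.e. 821 = 512 + 256 + 32 + 16 + 4 + 1.
29^1 ≡ 29 (mod 53)
29^2 ≡ 29^2 = 841 ≡ 46 (mod 53)
29^4 ≡ 46^2 = 2116 ≡ 49 (mod 53)
29^8 ≡ 49^2 = 2401 ≡ 16 (mod 53)
29^16 ≡ 16^2 = 256 ≡ 44 (mod 53)
29^32 ≡ 44^2 = 1936 ≡ 28 (mod 53)
29^64 ≡ 28^2 = 784 ≡ 42 (mod 53)
29^128 ≡ 42^2 = 1764 ≡ 15 (mod 53)
29^256 ≡ 15^2 = 225 ≡ 13 (mod 53)
29^512 ≡ 13^2 = 169 ≡ 10 (mod 53)
29^821 = 29^512 * 29^256 * 29^32 * 29^16 * 29^4 * 29^1 ≡ 10 * 13 * 28 * 44 * 49 * 29 (mod 53).
Accumulate the product:
10 * 13 = 130 ≡ 24
24 * 28 = 672 ≡ 36
36 * 44 = 1584 ≡ 47
47 * 49 = 2303 ≡ 24
24 * 29 = 696 ≡ 7

7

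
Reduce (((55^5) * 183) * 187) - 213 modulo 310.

112

(55)^5 ≡ 305 (mod 310)
305 * 183 = 55815 ≡ 15 (mod 310)
15 * 187 = 2805 ≡ 15 (mod 310)
15 - 213 = -198 ≡ 112 (mod 310)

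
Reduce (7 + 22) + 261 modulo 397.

7 + 22 = 29
29 + 261 = 290

290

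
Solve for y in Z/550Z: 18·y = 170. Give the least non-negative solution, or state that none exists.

gcd(18, 550) = 2, and 2 | 170, so solutions exist.
Divide through by 2: 9·y ≡ 85 mod 275.
9⁻¹ ≡ 214 (mod 275).
y ≡ 214·85 ≡ 40 (mod 275).
The smallest non-negative solution is y = 40.

40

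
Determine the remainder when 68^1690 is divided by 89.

50

Compute successive squares:
1690 in binary is 11010011010, i.e. 1690 = 1024 + 512 + 128 + 16 + 8 + 2.
68^1 ≡ 68 (mod 89)
68^2 ≡ 68^2 = 4624 ≡ 85 (mod 89)
68^4 ≡ 85^2 = 7225 ≡ 16 (mod 89)
68^8 ≡ 16^2 = 256 ≡ 78 (mod 89)
68^16 ≡ 78^2 = 6084 ≡ 32 (mod 89)
68^32 ≡ 32^2 = 1024 ≡ 45 (mod 89)
68^64 ≡ 45^2 = 2025 ≡ 67 (mod 89)
68^128 ≡ 67^2 = 4489 ≡ 39 (mod 89)
68^256 ≡ 39^2 = 1521 ≡ 8 (mod 89)
68^512 ≡ 8^2 = 64 (mod 89)
68^1024 ≡ 64^2 = 4096 ≡ 2 (mod 89)
68^1690 = 68^1024 * 68^512 * 68^128 * 68^16 * 68^8 * 68^2 ≡ 2 * 64 * 39 * 32 * 78 * 85 (mod 89).
Accumulate the product:
2 * 64 = 128 ≡ 39
39 * 39 = 1521 ≡ 8
8 * 32 = 256 ≡ 78
78 * 78 = 6084 ≡ 32
32 * 85 = 2720 ≡ 50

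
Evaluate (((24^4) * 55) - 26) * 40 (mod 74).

(24)^4 ≡ 34 (mod 74)
34 * 55 = 1870 ≡ 20 (mod 74)
20 - 26 = -6 ≡ 68 (mod 74)
68 * 40 = 2720 ≡ 56 (mod 74)

56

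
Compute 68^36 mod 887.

242

68^1 ≡ 68 (mod 887)
68^2 ≡ 68^2 = 4624 ≡ 189 (mod 887)
68^4 ≡ 189^2 = 35721 ≡ 241 (mod 887)
68^8 ≡ 241^2 = 58081 ≡ 426 (mod 887)
68^16 ≡ 426^2 = 181476 ≡ 528 (mod 887)
68^32 ≡ 528^2 = 278784 ≡ 266 (mod 887)
68^36 = 68^32 × 68^4 ≡ 266 × 241 (mod 887).
266 × 241 = 64106 ≡ 242 (mod 887).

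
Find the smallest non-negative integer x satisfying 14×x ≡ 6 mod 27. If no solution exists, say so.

gcd(14, 27) = 1, so a unique solution mod 27 exists.
14⁻¹ ≡ 2 (mod 27).
x ≡ 2×6 ≡ 12 (mod 27).

12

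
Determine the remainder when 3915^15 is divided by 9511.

6121

Using repeated squaring:
15 in binary is 1111, i.e. 15 = 8 + 4 + 2 + 1.
3915^1 ≡ 3915 (mod 9511)
3915^2 ≡ 3915^2 = 15327225 ≡ 5004 (mod 9511)
3915^4 ≡ 5004^2 = 25040016 ≡ 7064 (mod 9511)
3915^8 ≡ 7064^2 = 49900096 ≡ 5390 (mod 9511)
3915^15 = 3915^8 · 3915^4 · 3915^2 · 3915^1 ≡ 5390 · 7064 · 5004 · 3915 (mod 9511).
Accumulate the product:
5390 · 7064 = 38074960 ≡ 2427
2427 · 5004 = 12144708 ≡ 8672
8672 · 3915 = 33950880 ≡ 6121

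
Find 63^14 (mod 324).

Compute successive squares:
14 in binary is 1110, i.e. 14 = 8 + 4 + 2.
63^1 ≡ 63 (mod 324)
63^2 ≡ 63^2 = 3969 ≡ 81 (mod 324)
63^4 ≡ 81^2 = 6561 ≡ 81 (mod 324)
63^8 ≡ 81^2 = 6561 ≡ 81 (mod 324)
63^14 = 63^8 * 63^4 * 63^2 ≡ 81 * 81 * 81 (mod 324).
Accumulate the product:
81 * 81 = 6561 ≡ 81
81 * 81 = 6561 ≡ 81

81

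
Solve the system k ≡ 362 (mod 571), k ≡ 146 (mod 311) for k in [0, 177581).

571⁻¹ mod 311: 571×250 ≡ 1 (mod 311), so 571⁻¹ ≡ 250.
k = 362 + 571×((146 − 362)×250 mod 311) = 362 + 571×114 = 65456.
Check: 65456 mod 571 = 362, 65456 mod 311 = 146. ✓

65456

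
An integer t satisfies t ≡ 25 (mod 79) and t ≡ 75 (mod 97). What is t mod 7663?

79⁻¹ mod 97: 79×70 ≡ 1 (mod 97), so 79⁻¹ ≡ 70.
t = 25 + 79×((75 − 25)×70 mod 97) = 25 + 79×8 = 657.

657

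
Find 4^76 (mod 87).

7

76 in binary is 1001100, i.e. 76 = 64 + 8 + 4.
4^1 ≡ 4 (mod 87)
4^2 ≡ 4^2 = 16 (mod 87)
4^4 ≡ 16^2 = 256 ≡ 82 (mod 87)
4^8 ≡ 82^2 = 6724 ≡ 25 (mod 87)
4^16 ≡ 25^2 = 625 ≡ 16 (mod 87)
4^32 ≡ 16^2 = 256 ≡ 82 (mod 87)
4^64 ≡ 82^2 = 6724 ≡ 25 (mod 87)
4^76 = 4^64 · 4^8 · 4^4 ≡ 25 · 25 · 82 (mod 87).
Accumulate the product:
25 · 25 = 625 ≡ 16
16 · 82 = 1312 ≡ 7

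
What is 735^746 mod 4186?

By square-and-multiply:
735^1 ≡ 735 (mod 4186)
735^2 ≡ 735^2 = 540225 ≡ 231 (mod 4186)
735^4 ≡ 231^2 = 53361 ≡ 3129 (mod 4186)
735^8 ≡ 3129^2 = 9790641 ≡ 3773 (mod 4186)
735^16 ≡ 3773^2 = 14235529 ≡ 3129 (mod 4186)
735^32 ≡ 3129^2 = 9790641 ≡ 3773 (mod 4186)
735^64 ≡ 3773^2 = 14235529 ≡ 3129 (mod 4186)
735^128 ≡ 3129^2 = 9790641 ≡ 3773 (mod 4186)
735^256 ≡ 3773^2 = 14235529 ≡ 3129 (mod 4186)
735^512 ≡ 3129^2 = 9790641 ≡ 3773 (mod 4186)
735^746 = 735^512 × 735^128 × 735^64 × 735^32 × 735^8 × 735^2 ≡ 3773 × 3773 × 3129 × 3773 × 3773 × 231 (mod 4186).
Accumulate the product:
3773 × 3773 = 14235529 ≡ 3129
3129 × 3129 = 9790641 ≡ 3773
3773 × 3773 = 14235529 ≡ 3129
3129 × 3773 = 11805717 ≡ 1197
1197 × 231 = 276507 ≡ 231

231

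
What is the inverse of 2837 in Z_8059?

838

8059 = 2*2837 + 2385
2837 = 1*2385 + 452
2385 = 5*452 + 125
452 = 3*125 + 77
125 = 1*77 + 48
77 = 1*48 + 29
48 = 1*29 + 19
29 = 1*19 + 10
19 = 1*10 + 9
10 = 1*9 + 1
9 = 9*1 + 0
gcd(2837, 8059) = 1, so the inverse exists.
Back-substitute for 1:
1 = 1*10 − 1*9
  = −1*19 + 2*10
  = 2*29 − 3*19
  = −3*48 + 5*29
  = 5*77 − 8*48
  = −8*125 + 13*77
  = 13*452 − 47*125
  = −47*2385 + 248*452
  = 248*2837 − 295*2385
  = −295*8059 + 838*2837
So 2837⁻¹ ≡ 838 (mod 8059).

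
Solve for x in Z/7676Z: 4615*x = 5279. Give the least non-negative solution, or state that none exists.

7421

gcd(4615, 7676) = 1, so a unique solution mod 7676 exists.
4615⁻¹ ≡ 5063 (mod 7676).
x ≡ 5063*5279 ≡ 7421 (mod 7676).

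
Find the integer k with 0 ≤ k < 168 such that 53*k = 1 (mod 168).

149

168 = 3×53 + 9
53 = 5×9 + 8
9 = 1×8 + 1
8 = 8×1 + 0
gcd(53, 168) = 1, so the inverse exists.
Bézout: 1 = 6×168 − 19×53.
So 53⁻¹ ≡ −19 ≡ 149 (mod 168).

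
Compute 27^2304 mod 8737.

By square-and-multiply:
2304 in binary is 100100000000, i.e. 2304 = 2048 + 256.
27^1 ≡ 27 (mod 8737)
27^2 ≡ 27^2 = 729 (mod 8737)
27^4 ≡ 729^2 = 531441 ≡ 7221 (mod 8737)
27^8 ≡ 7221^2 = 52142841 ≡ 425 (mod 8737)
27^16 ≡ 425^2 = 180625 ≡ 5885 (mod 8737)
27^32 ≡ 5885^2 = 34633225 ≡ 8494 (mod 8737)
27^64 ≡ 8494^2 = 72148036 ≡ 6627 (mod 8737)
27^128 ≡ 6627^2 = 43917129 ≡ 4967 (mod 8737)
27^256 ≡ 4967^2 = 24671089 ≡ 6538 (mod 8737)
27^512 ≡ 6538^2 = 42745444 ≡ 4040 (mod 8737)
27^1024 ≡ 4040^2 = 16321600 ≡ 884 (mod 8737)
27^2048 ≡ 884^2 = 781456 ≡ 3863 (mod 8737)
27^2304 = 27^2048 · 27^256 ≡ 3863 · 6538 (mod 8737).
3863 · 6538 = 25256294 ≡ 6364 (mod 8737).

6364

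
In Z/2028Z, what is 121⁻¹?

2028 = 16*121 + 92
121 = 1*92 + 29
92 = 3*29 + 5
29 = 5*5 + 4
5 = 1*4 + 1
4 = 4*1 + 0
gcd(121, 2028) = 1, so the inverse exists.
Back-substitute for 1:
1 = 1*5 − 1*4
  = −1*29 + 6*5
  = 6*92 − 19*29
  = −19*121 + 25*92
  = 25*2028 − 419*121
So 121⁻¹ ≡ −419 ≡ 1609 (mod 2028).

1609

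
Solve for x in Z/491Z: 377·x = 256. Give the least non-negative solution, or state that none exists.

gcd(377, 491) = 1, so a unique solution mod 491 exists.
377⁻¹ ≡ 435 (mod 491).
x ≡ 435·256 ≡ 394 (mod 491).

394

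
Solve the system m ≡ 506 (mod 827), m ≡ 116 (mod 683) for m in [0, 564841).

827⁻¹ mod 683: 827*517 ≡ 1 (mod 683), so 827⁻¹ ≡ 517.
m = 506 + 827*((116 − 506)*517 mod 683) = 506 + 827*538 = 445432.

445432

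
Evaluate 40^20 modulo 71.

45

Using repeated squaring:
20 in binary is 10100, i.e. 20 = 16 + 4.
40^1 ≡ 40 (mod 71)
40^2 ≡ 40^2 = 1600 ≡ 38 (mod 71)
40^4 ≡ 38^2 = 1444 ≡ 24 (mod 71)
40^8 ≡ 24^2 = 576 ≡ 8 (mod 71)
40^16 ≡ 8^2 = 64 (mod 71)
40^20 = 40^16 * 40^4 ≡ 64 * 24 (mod 71).
64 * 24 = 1536 ≡ 45 (mod 71).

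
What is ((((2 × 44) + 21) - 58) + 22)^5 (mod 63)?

19

2 × 44 = 88 ≡ 25 (mod 63)
25 + 21 = 46
46 - 58 = -12 ≡ 51 (mod 63)
51 + 22 = 73 ≡ 10 (mod 63)
(10)^5 ≡ 19 (mod 63)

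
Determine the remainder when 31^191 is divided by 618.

595

31^1 ≡ 31 (mod 618)
31^2 ≡ 31^2 = 961 ≡ 343 (mod 618)
31^4 ≡ 343^2 = 117649 ≡ 229 (mod 618)
31^8 ≡ 229^2 = 52441 ≡ 529 (mod 618)
31^16 ≡ 529^2 = 279841 ≡ 505 (mod 618)
31^32 ≡ 505^2 = 255025 ≡ 409 (mod 618)
31^64 ≡ 409^2 = 167281 ≡ 421 (mod 618)
31^128 ≡ 421^2 = 177241 ≡ 493 (mod 618)
31^191 = 31^128 * 31^32 * 31^16 * 31^8 * 31^4 * 31^2 * 31^1 ≡ 493 * 409 * 505 * 529 * 229 * 343 * 31 (mod 618).
Accumulate the product:
493 * 409 = 201637 ≡ 169
169 * 505 = 85345 ≡ 61
61 * 529 = 32269 ≡ 133
133 * 229 = 30457 ≡ 175
175 * 343 = 60025 ≡ 79
79 * 31 = 2449 ≡ 595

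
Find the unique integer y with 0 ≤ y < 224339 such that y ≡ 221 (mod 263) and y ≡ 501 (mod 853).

136981

263⁻¹ mod 853: 263*733 ≡ 1 (mod 853), so 263⁻¹ ≡ 733.
y = 221 + 263*((501 − 221)*733 mod 853) = 221 + 263*520 = 136981.
Check: 136981 mod 263 = 221, 136981 mod 853 = 501. ✓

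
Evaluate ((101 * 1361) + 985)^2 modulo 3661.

101 * 1361 = 137461 ≡ 2004 (mod 3661)
2004 + 985 = 2989
(2989)^2 ≡ 1281 (mod 3661)

1281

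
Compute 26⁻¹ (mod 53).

Run the extended Euclidean algorithm:
53 = 2*26 + 1
26 = 26*1 + 0
gcd(26, 53) = 1, so the inverse exists.
Bézout: 1 = 1*53 − 2*26.
So 26⁻¹ ≡ −2 ≡ 51 (mod 53).

51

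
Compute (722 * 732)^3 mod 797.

184

722 * 732 = 528504 ≡ 93 (mod 797)
(93)^3 ≡ 184 (mod 797)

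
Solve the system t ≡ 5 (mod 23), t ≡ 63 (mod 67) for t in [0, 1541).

465

23⁻¹ mod 67: 23*35 ≡ 1 (mod 67), so 23⁻¹ ≡ 35.
t = 5 + 23*((63 − 5)*35 mod 67) = 5 + 23*20 = 465.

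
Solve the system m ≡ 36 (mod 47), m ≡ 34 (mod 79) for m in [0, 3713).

271

47⁻¹ mod 79: 47*37 ≡ 1 (mod 79), so 47⁻¹ ≡ 37.
m = 36 + 47*((34 − 36)*37 mod 79) = 36 + 47*5 = 271.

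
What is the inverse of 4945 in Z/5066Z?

2847

5066 = 1·4945 + 121
4945 = 40·121 + 105
121 = 1·105 + 16
105 = 6·16 + 9
16 = 1·9 + 7
9 = 1·7 + 2
7 = 3·2 + 1
2 = 2·1 + 0
gcd(4945, 5066) = 1, so the inverse exists.
Back-substitute for 1:
1 = 1·7 − 3·2
  = −3·9 + 4·7
  = 4·16 − 7·9
  = −7·105 + 46·16
  = 46·121 − 53·105
  = −53·4945 + 2166·121
  = 2166·5066 − 2219·4945
So 4945⁻¹ ≡ −2219 ≡ 2847 (mod 5066).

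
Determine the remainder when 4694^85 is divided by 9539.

4112

Using repeated squaring:
4694^1 ≡ 4694 (mod 9539)
4694^2 ≡ 4694^2 = 22033636 ≡ 8085 (mod 9539)
4694^4 ≡ 8085^2 = 65367225 ≡ 5997 (mod 9539)
4694^8 ≡ 5997^2 = 35964009 ≡ 1979 (mod 9539)
4694^16 ≡ 1979^2 = 3916441 ≡ 5451 (mod 9539)
4694^32 ≡ 5451^2 = 29713401 ≡ 8955 (mod 9539)
4694^64 ≡ 8955^2 = 80192025 ≡ 7191 (mod 9539)
4694^85 = 4694^64 × 4694^16 × 4694^4 × 4694^1 ≡ 7191 × 5451 × 5997 × 4694 (mod 9539).
Accumulate the product:
7191 × 5451 = 39198141 ≡ 2390
2390 × 5997 = 14332830 ≡ 5252
5252 × 4694 = 24652888 ≡ 4112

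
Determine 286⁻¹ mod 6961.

By the extended Euclidean algorithm:
6961 = 24·286 + 97
286 = 2·97 + 92
97 = 1·92 + 5
92 = 18·5 + 2
5 = 2·2 + 1
2 = 2·1 + 0
gcd(286, 6961) = 1, so the inverse exists.
Bézout: 1 = 115·6961 − 2799·286.
So 286⁻¹ ≡ −2799 ≡ 4162 (mod 6961).

4162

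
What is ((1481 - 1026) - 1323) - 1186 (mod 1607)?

1160

1481 - 1026 = 455
455 - 1323 = -868 ≡ 739 (mod 1607)
739 - 1186 = -447 ≡ 1160 (mod 1607)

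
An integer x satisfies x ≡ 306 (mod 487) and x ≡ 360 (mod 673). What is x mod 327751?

487⁻¹ mod 673: 487×199 ≡ 1 (mod 673), so 487⁻¹ ≡ 199.
x = 306 + 487×((360 − 306)×199 mod 673) = 306 + 487×651 = 317343.

317343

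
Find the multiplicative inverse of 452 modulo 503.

Apply the Euclidean algorithm and back-substitute:
503 = 1×452 + 51
452 = 8×51 + 44
51 = 1×44 + 7
44 = 6×7 + 2
7 = 3×2 + 1
2 = 2×1 + 0
gcd(452, 503) = 1, so the inverse exists.
Back-substitute for 1:
1 = 1×7 − 3×2
  = −3×44 + 19×7
  = 19×51 − 22×44
  = −22×452 + 195×51
  = 195×503 − 217×452
So 452⁻¹ ≡ −217 ≡ 286 (mod 503).

286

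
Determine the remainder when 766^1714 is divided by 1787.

Using repeated squaring:
1714 in binary is 11010110010, i.e. 1714 = 1024 + 512 + 128 + 32 + 16 + 2.
766^1 ≡ 766 (mod 1787)
766^2 ≡ 766^2 = 586756 ≡ 620 (mod 1787)
766^4 ≡ 620^2 = 384400 ≡ 195 (mod 1787)
766^8 ≡ 195^2 = 38025 ≡ 498 (mod 1787)
766^16 ≡ 498^2 = 248004 ≡ 1398 (mod 1787)
766^32 ≡ 1398^2 = 1954404 ≡ 1213 (mod 1787)
766^64 ≡ 1213^2 = 1471369 ≡ 668 (mod 1787)
766^128 ≡ 668^2 = 446224 ≡ 1261 (mod 1787)
766^256 ≡ 1261^2 = 1590121 ≡ 1478 (mod 1787)
766^512 ≡ 1478^2 = 2184484 ≡ 770 (mod 1787)
766^1024 ≡ 770^2 = 592900 ≡ 1403 (mod 1787)
766^1714 = 766^1024 · 766^512 · 766^128 · 766^32 · 766^16 · 766^2 ≡ 1403 · 770 · 1261 · 1213 · 1398 · 620 (mod 1787).
Accumulate the product:
1403 · 770 = 1080310 ≡ 962
962 · 1261 = 1213082 ≡ 1496
1496 · 1213 = 1814648 ≡ 843
843 · 1398 = 1178514 ≡ 881
881 · 620 = 546220 ≡ 1185

1185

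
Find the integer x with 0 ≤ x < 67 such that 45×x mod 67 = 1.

3

Apply the Euclidean algorithm and back-substitute:
67 = 1×45 + 22
45 = 2×22 + 1
22 = 22×1 + 0
gcd(45, 67) = 1, so the inverse exists.
Back-substitute for 1:
1 = 1×45 − 2×22
  = −2×67 + 3×45
So 45⁻¹ ≡ 3 (mod 67).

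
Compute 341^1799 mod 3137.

Using repeated squaring:
1799 in binary is 11100000111, i.e. 1799 = 1024 + 512 + 256 + 4 + 2 + 1.
341^1 ≡ 341 (mod 3137)
341^2 ≡ 341^2 = 116281 ≡ 212 (mod 3137)
341^4 ≡ 212^2 = 44944 ≡ 1026 (mod 3137)
341^8 ≡ 1026^2 = 1052676 ≡ 1781 (mod 3137)
341^16 ≡ 1781^2 = 3171961 ≡ 454 (mod 3137)
341^32 ≡ 454^2 = 206116 ≡ 2211 (mod 3137)
341^64 ≡ 2211^2 = 4888521 ≡ 1075 (mod 3137)
341^128 ≡ 1075^2 = 1155625 ≡ 1209 (mod 3137)
341^256 ≡ 1209^2 = 1461681 ≡ 2976 (mod 3137)
341^512 ≡ 2976^2 = 8856576 ≡ 825 (mod 3137)
341^1024 ≡ 825^2 = 680625 ≡ 3033 (mod 3137)
341^1799 = 341^1024 * 341^512 * 341^256 * 341^4 * 341^2 * 341^1 ≡ 3033 * 825 * 2976 * 1026 * 212 * 341 (mod 3137).
Accumulate the product:
3033 * 825 = 2502225 ≡ 2036
2036 * 2976 = 6059136 ≡ 1589
1589 * 1026 = 1630314 ≡ 2211
2211 * 212 = 468732 ≡ 1319
1319 * 341 = 449779 ≡ 1188

1188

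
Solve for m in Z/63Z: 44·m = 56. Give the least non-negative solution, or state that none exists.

gcd(44, 63) = 1, so a unique solution mod 63 exists.
44⁻¹ ≡ 53 (mod 63).
m ≡ 53·56 ≡ 7 (mod 63).

7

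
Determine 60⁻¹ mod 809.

418

Apply the Euclidean algorithm and back-substitute:
809 = 13*60 + 29
60 = 2*29 + 2
29 = 14*2 + 1
2 = 2*1 + 0
gcd(60, 809) = 1, so the inverse exists.
Bézout: 1 = 29*809 − 391*60.
So 60⁻¹ ≡ −391 ≡ 418 (mod 809).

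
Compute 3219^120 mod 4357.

3492

120 in binary is 1111000, i.e. 120 = 64 + 32 + 16 + 8.
3219^1 ≡ 3219 (mod 4357)
3219^2 ≡ 3219^2 = 10361961 ≡ 1015 (mod 4357)
3219^4 ≡ 1015^2 = 1030225 ≡ 1973 (mod 4357)
3219^8 ≡ 1973^2 = 3892729 ≡ 1928 (mod 4357)
3219^16 ≡ 1928^2 = 3717184 ≡ 663 (mod 4357)
3219^32 ≡ 663^2 = 439569 ≡ 3869 (mod 4357)
3219^64 ≡ 3869^2 = 14969161 ≡ 2866 (mod 4357)
3219^120 = 3219^64 · 3219^32 · 3219^16 · 3219^8 ≡ 2866 · 3869 · 663 · 1928 (mod 4357).
Accumulate the product:
2866 · 3869 = 11088554 ≡ 4346
4346 · 663 = 2881398 ≡ 1421
1421 · 1928 = 2739688 ≡ 3492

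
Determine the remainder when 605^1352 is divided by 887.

607

1352 in binary is 10101001000, i.e. 1352 = 1024 + 256 + 64 + 8.
605^1 ≡ 605 (mod 887)
605^2 ≡ 605^2 = 366025 ≡ 581 (mod 887)
605^4 ≡ 581^2 = 337561 ≡ 501 (mod 887)
605^8 ≡ 501^2 = 251001 ≡ 867 (mod 887)
605^16 ≡ 867^2 = 751689 ≡ 400 (mod 887)
605^32 ≡ 400^2 = 160000 ≡ 340 (mod 887)
605^64 ≡ 340^2 = 115600 ≡ 290 (mod 887)
605^128 ≡ 290^2 = 84100 ≡ 722 (mod 887)
605^256 ≡ 722^2 = 521284 ≡ 615 (mod 887)
605^512 ≡ 615^2 = 378225 ≡ 363 (mod 887)
605^1024 ≡ 363^2 = 131769 ≡ 493 (mod 887)
605^1352 = 605^1024 · 605^256 · 605^64 · 605^8 ≡ 493 · 615 · 290 · 867 (mod 887).
Accumulate the product:
493 · 615 = 303195 ≡ 728
728 · 290 = 211120 ≡ 14
14 · 867 = 12138 ≡ 607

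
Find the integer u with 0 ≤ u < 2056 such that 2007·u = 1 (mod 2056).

1007

Apply the Euclidean algorithm and back-substitute:
2056 = 1·2007 + 49
2007 = 40·49 + 47
49 = 1·47 + 2
47 = 23·2 + 1
2 = 2·1 + 0
gcd(2007, 2056) = 1, so the inverse exists.
Bézout: 1 = −983·2056 + 1007·2007.
So 2007⁻¹ ≡ 1007 (mod 2056).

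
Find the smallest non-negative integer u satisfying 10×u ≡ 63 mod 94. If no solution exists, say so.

gcd(10, 94) = 2, and 2 does not divide 63.
So the congruence has no solution.

no solution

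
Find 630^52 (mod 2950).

52 in binary is 110100, i.e. 52 = 32 + 16 + 4.
630^1 ≡ 630 (mod 2950)
630^2 ≡ 630^2 = 396900 ≡ 1600 (mod 2950)
630^4 ≡ 1600^2 = 2560000 ≡ 2350 (mod 2950)
630^8 ≡ 2350^2 = 5522500 ≡ 100 (mod 2950)
630^16 ≡ 100^2 = 10000 ≡ 1150 (mod 2950)
630^32 ≡ 1150^2 = 1322500 ≡ 900 (mod 2950)
630^52 = 630^32 * 630^16 * 630^4 ≡ 900 * 1150 * 2350 (mod 2950).
Accumulate the product:
900 * 1150 = 1035000 ≡ 2500
2500 * 2350 = 5875000 ≡ 1550

1550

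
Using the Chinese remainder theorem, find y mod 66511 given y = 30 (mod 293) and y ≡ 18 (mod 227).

293⁻¹ mod 227: 293·86 ≡ 1 (mod 227), so 293⁻¹ ≡ 86.
y = 30 + 293·((18 − 30)·86 mod 227) = 30 + 293·103 = 30209.

30209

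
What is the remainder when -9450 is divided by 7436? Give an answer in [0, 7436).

-9450 = -2*7436 + 5422, so -9450 ≡ 5422 (mod 7436).

5422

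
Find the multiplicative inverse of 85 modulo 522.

43

522 = 6×85 + 12
85 = 7×12 + 1
12 = 12×1 + 0
gcd(85, 522) = 1, so the inverse exists.
Bézout: 1 = −7×522 + 43×85.
So 85⁻¹ ≡ 43 (mod 522).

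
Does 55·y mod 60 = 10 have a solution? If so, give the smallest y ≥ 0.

gcd(55, 60) = 5, and 5 | 10, so solutions exist.
Divide through by 5: 11·y = 2 (mod 12).
11⁻¹ ≡ 11 (mod 12).
y ≡ 11·2 ≡ 10 (mod 12).
The smallest non-negative solution is y = 10.

10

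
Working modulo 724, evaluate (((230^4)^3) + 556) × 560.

(230)^4 ≡ 132 (mod 724)
(132)^3 ≡ 544 (mod 724)
544 + 556 = 1100 ≡ 376 (mod 724)
376 × 560 = 210560 ≡ 600 (mod 724)

600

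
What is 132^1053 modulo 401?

378

1053 in binary is 10000011101, i.e. 1053 = 1024 + 16 + 8 + 4 + 1.
132^1 ≡ 132 (mod 401)
132^2 ≡ 132^2 = 17424 ≡ 181 (mod 401)
132^4 ≡ 181^2 = 32761 ≡ 280 (mod 401)
132^8 ≡ 280^2 = 78400 ≡ 205 (mod 401)
132^16 ≡ 205^2 = 42025 ≡ 321 (mod 401)
132^32 ≡ 321^2 = 103041 ≡ 385 (mod 401)
132^64 ≡ 385^2 = 148225 ≡ 256 (mod 401)
132^128 ≡ 256^2 = 65536 ≡ 173 (mod 401)
132^256 ≡ 173^2 = 29929 ≡ 255 (mod 401)
132^512 ≡ 255^2 = 65025 ≡ 63 (mod 401)
132^1024 ≡ 63^2 = 3969 ≡ 360 (mod 401)
132^1053 = 132^1024 · 132^16 · 132^8 · 132^4 · 132^1 ≡ 360 · 321 · 205 · 280 · 132 (mod 401).
Accumulate the product:
360 · 321 = 115560 ≡ 72
72 · 205 = 14760 ≡ 324
324 · 280 = 90720 ≡ 94
94 · 132 = 12408 ≡ 378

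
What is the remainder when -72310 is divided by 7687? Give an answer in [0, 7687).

4560

-72310 = -10*7687 + 4560, so -72310 ≡ 4560 (mod 7687).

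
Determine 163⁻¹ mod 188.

15

By the extended Euclidean algorithm:
188 = 1·163 + 25
163 = 6·25 + 13
25 = 1·13 + 12
13 = 1·12 + 1
12 = 12·1 + 0
gcd(163, 188) = 1, so the inverse exists.
Bézout: 1 = −13·188 + 15·163.
So 163⁻¹ ≡ 15 (mod 188).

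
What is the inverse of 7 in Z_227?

65

227 = 32*7 + 3
7 = 2*3 + 1
3 = 3*1 + 0
gcd(7, 227) = 1, so the inverse exists.
Back-substitute for 1:
1 = 1*7 − 2*3
  = −2*227 + 65*7
So 7⁻¹ ≡ 65 (mod 227).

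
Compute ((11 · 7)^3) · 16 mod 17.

11 · 7 = 77 ≡ 9 (mod 17)
(9)^3 ≡ 15 (mod 17)
15 · 16 = 240 ≡ 2 (mod 17)

2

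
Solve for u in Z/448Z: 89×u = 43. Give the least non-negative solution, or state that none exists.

gcd(89, 448) = 1, so a unique solution mod 448 exists.
89⁻¹ ≡ 297 (mod 448).
u ≡ 297×43 ≡ 227 (mod 448).

227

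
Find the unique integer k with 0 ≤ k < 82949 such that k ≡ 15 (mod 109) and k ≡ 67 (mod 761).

19853

109⁻¹ mod 761: 109·384 ≡ 1 (mod 761), so 109⁻¹ ≡ 384.
k = 15 + 109·((67 − 15)·384 mod 761) = 15 + 109·182 = 19853.
Check: 19853 mod 109 = 15, 19853 mod 761 = 67. ✓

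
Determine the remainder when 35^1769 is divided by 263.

Compute successive squares:
1769 in binary is 11011101001, i.e. 1769 = 1024 + 512 + 128 + 64 + 32 + 8 + 1.
35^1 ≡ 35 (mod 263)
35^2 ≡ 35^2 = 1225 ≡ 173 (mod 263)
35^4 ≡ 173^2 = 29929 ≡ 210 (mod 263)
35^8 ≡ 210^2 = 44100 ≡ 179 (mod 263)
35^16 ≡ 179^2 = 32041 ≡ 218 (mod 263)
35^32 ≡ 218^2 = 47524 ≡ 184 (mod 263)
35^64 ≡ 184^2 = 33856 ≡ 192 (mod 263)
35^128 ≡ 192^2 = 36864 ≡ 44 (mod 263)
35^256 ≡ 44^2 = 1936 ≡ 95 (mod 263)
35^512 ≡ 95^2 = 9025 ≡ 83 (mod 263)
35^1024 ≡ 83^2 = 6889 ≡ 51 (mod 263)
35^1769 = 35^1024 · 35^512 · 35^128 · 35^64 · 35^32 · 35^8 · 35^1 ≡ 51 · 83 · 44 · 192 · 184 · 179 · 35 (mod 263).
Accumulate the product:
51 · 83 = 4233 ≡ 25
25 · 44 = 1100 ≡ 48
48 · 192 = 9216 ≡ 11
11 · 184 = 2024 ≡ 183
183 · 179 = 32757 ≡ 145
145 · 35 = 5075 ≡ 78

78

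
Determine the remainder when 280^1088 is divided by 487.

391

Using repeated squaring:
1088 in binary is 10001000000, i.e. 1088 = 1024 + 64.
280^1 ≡ 280 (mod 487)
280^2 ≡ 280^2 = 78400 ≡ 480 (mod 487)
280^4 ≡ 480^2 = 230400 ≡ 49 (mod 487)
280^8 ≡ 49^2 = 2401 ≡ 453 (mod 487)
280^16 ≡ 453^2 = 205209 ≡ 182 (mod 487)
280^32 ≡ 182^2 = 33124 ≡ 8 (mod 487)
280^64 ≡ 8^2 = 64 (mod 487)
280^128 ≡ 64^2 = 4096 ≡ 200 (mod 487)
280^256 ≡ 200^2 = 40000 ≡ 66 (mod 487)
280^512 ≡ 66^2 = 4356 ≡ 460 (mod 487)
280^1024 ≡ 460^2 = 211600 ≡ 242 (mod 487)
280^1088 = 280^1024 * 280^64 ≡ 242 * 64 (mod 487).
242 * 64 = 15488 ≡ 391 (mod 487).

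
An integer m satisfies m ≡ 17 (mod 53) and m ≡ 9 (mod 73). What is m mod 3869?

53⁻¹ mod 73: 53×62 ≡ 1 (mod 73), so 53⁻¹ ≡ 62.
m = 17 + 53×((9 − 17)×62 mod 73) = 17 + 53×15 = 812.

812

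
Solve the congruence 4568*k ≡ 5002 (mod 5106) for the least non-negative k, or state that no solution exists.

2240

gcd(4568, 5106) = 2, and 2 | 5002, so solutions exist.
Divide through by 2: 2284*k ≡ 2501 (mod 2553).
2284⁻¹ ≡ 1528 (mod 2553).
k ≡ 1528*2501 ≡ 2240 (mod 2553).
The smallest non-negative solution is k = 2240.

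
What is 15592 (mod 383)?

15592 = 40×383 + 272, so 15592 ≡ 272 (mod 383).

272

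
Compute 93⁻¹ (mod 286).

Apply the Euclidean algorithm and back-substitute:
286 = 3*93 + 7
93 = 13*7 + 2
7 = 3*2 + 1
2 = 2*1 + 0
gcd(93, 286) = 1, so the inverse exists.
Back-substitute for 1:
1 = 1*7 − 3*2
  = −3*93 + 40*7
  = 40*286 − 123*93
So 93⁻¹ ≡ −123 ≡ 163 (mod 286).

163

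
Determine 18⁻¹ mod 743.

289

743 = 41*18 + 5
18 = 3*5 + 3
5 = 1*3 + 2
3 = 1*2 + 1
2 = 2*1 + 0
gcd(18, 743) = 1, so the inverse exists.
Back-substitute for 1:
1 = 1*3 − 1*2
  = −1*5 + 2*3
  = 2*18 − 7*5
  = −7*743 + 289*18
So 18⁻¹ ≡ 289 (mod 743).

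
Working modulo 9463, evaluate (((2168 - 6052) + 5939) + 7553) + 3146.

2168 - 6052 = -3884 ≡ 5579 (mod 9463)
5579 + 5939 = 11518 ≡ 2055 (mod 9463)
2055 + 7553 = 9608 ≡ 145 (mod 9463)
145 + 3146 = 3291

3291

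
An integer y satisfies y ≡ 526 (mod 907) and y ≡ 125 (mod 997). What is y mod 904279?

907⁻¹ mod 997: 907*144 ≡ 1 (mod 997), so 907⁻¹ ≡ 144.
y = 526 + 907*((125 − 526)*144 mod 997) = 526 + 907*82 = 74900.
Check: 74900 mod 907 = 526, 74900 mod 997 = 125. ✓

74900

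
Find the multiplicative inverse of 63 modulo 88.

7

Run the extended Euclidean algorithm:
88 = 1×63 + 25
63 = 2×25 + 13
25 = 1×13 + 12
13 = 1×12 + 1
12 = 12×1 + 0
gcd(63, 88) = 1, so the inverse exists.
Bézout: 1 = −5×88 + 7×63.
So 63⁻¹ ≡ 7 (mod 88).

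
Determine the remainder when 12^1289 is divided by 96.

0

Compute successive squares:
12^1 ≡ 12 (mod 96)
12^2 ≡ 12^2 = 144 ≡ 48 (mod 96)
12^4 ≡ 48^2 = 2304 ≡ 0 (mod 96)
12^8 ≡ 0^2 = 0 (mod 96)
12^16 ≡ 0^2 = 0 (mod 96)
12^32 ≡ 0^2 = 0 (mod 96)
12^64 ≡ 0^2 = 0 (mod 96)
12^128 ≡ 0^2 = 0 (mod 96)
12^256 ≡ 0^2 = 0 (mod 96)
12^512 ≡ 0^2 = 0 (mod 96)
12^1024 ≡ 0^2 = 0 (mod 96)
12^1289 = 12^1024 · 12^256 · 12^8 · 12^1 ≡ 0 · 0 · 0 · 12 (mod 96).
Accumulate the product:
0 · 0 = 0
0 · 0 = 0
0 · 12 = 0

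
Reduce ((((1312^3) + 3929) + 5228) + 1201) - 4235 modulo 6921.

4099

(1312)^3 ≡ 4897 (mod 6921)
4897 + 3929 = 8826 ≡ 1905 (mod 6921)
1905 + 5228 = 7133 ≡ 212 (mod 6921)
212 + 1201 = 1413
1413 - 4235 = -2822 ≡ 4099 (mod 6921)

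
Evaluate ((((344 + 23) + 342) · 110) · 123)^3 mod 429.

99

344 + 23 = 367
367 + 342 = 709 ≡ 280 (mod 429)
280 · 110 = 30800 ≡ 341 (mod 429)
341 · 123 = 41943 ≡ 330 (mod 429)
(330)^3 ≡ 99 (mod 429)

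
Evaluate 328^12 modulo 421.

33

Using repeated squaring:
328^1 ≡ 328 (mod 421)
328^2 ≡ 328^2 = 107584 ≡ 229 (mod 421)
328^4 ≡ 229^2 = 52441 ≡ 237 (mod 421)
328^8 ≡ 237^2 = 56169 ≡ 176 (mod 421)
328^12 = 328^8 * 328^4 ≡ 176 * 237 (mod 421).
176 * 237 = 41712 ≡ 33 (mod 421).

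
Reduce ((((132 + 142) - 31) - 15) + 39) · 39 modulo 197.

132 + 142 = 274 ≡ 77 (mod 197)
77 - 31 = 46
46 - 15 = 31
31 + 39 = 70
70 · 39 = 2730 ≡ 169 (mod 197)

169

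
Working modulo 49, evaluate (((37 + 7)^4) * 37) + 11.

8

37 + 7 = 44
(44)^4 ≡ 37 (mod 49)
37 * 37 = 1369 ≡ 46 (mod 49)
46 + 11 = 57 ≡ 8 (mod 49)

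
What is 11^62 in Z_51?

62 in binary is 111110, i.e. 62 = 32 + 16 + 8 + 4 + 2.
11^1 ≡ 11 (mod 51)
11^2 ≡ 11^2 = 121 ≡ 19 (mod 51)
11^4 ≡ 19^2 = 361 ≡ 4 (mod 51)
11^8 ≡ 4^2 = 16 (mod 51)
11^16 ≡ 16^2 = 256 ≡ 1 (mod 51)
11^32 ≡ 1^2 = 1 (mod 51)
11^62 = 11^32 · 11^16 · 11^8 · 11^4 · 11^2 ≡ 1 · 1 · 16 · 4 · 19 (mod 51).
Accumulate the product:
1 · 1 = 1
1 · 16 = 16
16 · 4 = 64 ≡ 13
13 · 19 = 247 ≡ 43

43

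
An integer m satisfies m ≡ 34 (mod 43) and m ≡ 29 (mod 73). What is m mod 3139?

43⁻¹ mod 73: 43*17 ≡ 1 (mod 73), so 43⁻¹ ≡ 17.
m = 34 + 43*((29 − 34)*17 mod 73) = 34 + 43*61 = 2657.
Check: 2657 mod 43 = 34, 2657 mod 73 = 29. ✓

2657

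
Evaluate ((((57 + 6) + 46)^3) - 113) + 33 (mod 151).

124

57 + 6 = 63
63 + 46 = 109
(109)^3 ≡ 53 (mod 151)
53 - 113 = -60 ≡ 91 (mod 151)
91 + 33 = 124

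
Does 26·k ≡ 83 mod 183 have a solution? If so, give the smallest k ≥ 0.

151

gcd(26, 183) = 1, so a unique solution mod 183 exists.
26⁻¹ ≡ 176 (mod 183).
k ≡ 176·83 ≡ 151 (mod 183).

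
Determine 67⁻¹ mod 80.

80 = 1·67 + 13
67 = 5·13 + 2
13 = 6·2 + 1
2 = 2·1 + 0
gcd(67, 80) = 1, so the inverse exists.
Bézout: 1 = 31·80 − 37·67.
So 67⁻¹ ≡ −37 ≡ 43 (mod 80).

43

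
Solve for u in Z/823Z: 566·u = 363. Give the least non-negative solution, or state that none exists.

gcd(566, 823) = 1, so a unique solution mod 823 exists.
566⁻¹ ≡ 554 (mod 823).
u ≡ 554·363 ≡ 290 (mod 823).

290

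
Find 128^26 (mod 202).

134

Compute successive squares:
26 in binary is 11010, i.e. 26 = 16 + 8 + 2.
128^1 ≡ 128 (mod 202)
128^2 ≡ 128^2 = 16384 ≡ 22 (mod 202)
128^4 ≡ 22^2 = 484 ≡ 80 (mod 202)
128^8 ≡ 80^2 = 6400 ≡ 138 (mod 202)
128^16 ≡ 138^2 = 19044 ≡ 56 (mod 202)
128^26 = 128^16 · 128^8 · 128^2 ≡ 56 · 138 · 22 (mod 202).
Accumulate the product:
56 · 138 = 7728 ≡ 52
52 · 22 = 1144 ≡ 134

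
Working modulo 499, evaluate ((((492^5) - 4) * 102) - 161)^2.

464

(492)^5 ≡ 159 (mod 499)
159 - 4 = 155
155 * 102 = 15810 ≡ 341 (mod 499)
341 - 161 = 180
(180)^2 ≡ 464 (mod 499)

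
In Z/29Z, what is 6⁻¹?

5

29 = 4·6 + 5
6 = 1·5 + 1
5 = 5·1 + 0
gcd(6, 29) = 1, so the inverse exists.
Back-substitute for 1:
1 = 1·6 − 1·5
  = −1·29 + 5·6
So 6⁻¹ ≡ 5 (mod 29).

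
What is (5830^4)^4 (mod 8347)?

(5830)^4 ≡ 7056 (mod 8347)
(7056)^4 ≡ 5866 (mod 8347)

5866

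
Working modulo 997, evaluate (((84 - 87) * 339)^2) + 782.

84 - 87 = -3 ≡ 994 (mod 997)
994 * 339 = 336966 ≡ 977 (mod 997)
(977)^2 ≡ 400 (mod 997)
400 + 782 = 1182 ≡ 185 (mod 997)

185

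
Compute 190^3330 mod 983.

3330 in binary is 110100000010, i.e. 3330 = 2048 + 1024 + 256 + 2.
190^1 ≡ 190 (mod 983)
190^2 ≡ 190^2 = 36100 ≡ 712 (mod 983)
190^4 ≡ 712^2 = 506944 ≡ 699 (mod 983)
190^8 ≡ 699^2 = 488601 ≡ 50 (mod 983)
190^16 ≡ 50^2 = 2500 ≡ 534 (mod 983)
190^32 ≡ 534^2 = 285156 ≡ 86 (mod 983)
190^64 ≡ 86^2 = 7396 ≡ 515 (mod 983)
190^128 ≡ 515^2 = 265225 ≡ 798 (mod 983)
190^256 ≡ 798^2 = 636804 ≡ 803 (mod 983)
190^512 ≡ 803^2 = 644809 ≡ 944 (mod 983)
190^1024 ≡ 944^2 = 891136 ≡ 538 (mod 983)
190^2048 ≡ 538^2 = 289444 ≡ 442 (mod 983)
190^3330 = 190^2048 · 190^1024 · 190^256 · 190^2 ≡ 442 · 538 · 803 · 712 (mod 983).
Accumulate the product:
442 · 538 = 237796 ≡ 893
893 · 803 = 717079 ≡ 472
472 · 712 = 336064 ≡ 861

861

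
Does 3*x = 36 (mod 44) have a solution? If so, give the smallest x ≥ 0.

12

gcd(3, 44) = 1, so a unique solution mod 44 exists.
3⁻¹ ≡ 15 (mod 44).
x ≡ 15*36 ≡ 12 (mod 44).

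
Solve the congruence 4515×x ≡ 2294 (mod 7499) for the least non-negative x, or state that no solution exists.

2839

gcd(4515, 7499) = 1, so a unique solution mod 7499 exists.
4515⁻¹ ≡ 3365 (mod 7499).
x ≡ 3365×2294 ≡ 2839 (mod 7499).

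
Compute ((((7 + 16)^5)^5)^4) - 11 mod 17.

7 + 16 = 23 ≡ 6 (mod 17)
(6)^5 ≡ 7 (mod 17)
(7)^5 ≡ 11 (mod 17)
(11)^4 ≡ 4 (mod 17)
4 - 11 = -7 ≡ 10 (mod 17)

10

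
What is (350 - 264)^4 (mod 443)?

350 - 264 = 86
(86)^4 ≡ 62 (mod 443)

62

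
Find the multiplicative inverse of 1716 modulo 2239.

Apply the Euclidean algorithm and back-substitute:
2239 = 1*1716 + 523
1716 = 3*523 + 147
523 = 3*147 + 82
147 = 1*82 + 65
82 = 1*65 + 17
65 = 3*17 + 14
17 = 1*14 + 3
14 = 4*3 + 2
3 = 1*2 + 1
2 = 2*1 + 0
gcd(1716, 2239) = 1, so the inverse exists.
Back-substitute for 1:
1 = 1*3 − 1*2
  = −1*14 + 5*3
  = 5*17 − 6*14
  = −6*65 + 23*17
  = 23*82 − 29*65
  = −29*147 + 52*82
  = 52*523 − 185*147
  = −185*1716 + 607*523
  = 607*2239 − 792*1716
So 1716⁻¹ ≡ −792 ≡ 1447 (mod 2239).

1447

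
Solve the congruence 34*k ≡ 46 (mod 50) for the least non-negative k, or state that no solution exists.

19

gcd(34, 50) = 2, and 2 | 46, so solutions exist.
Divide through by 2: 17*k mod 25 = 23.
17⁻¹ ≡ 3 (mod 25).
k ≡ 3*23 ≡ 19 (mod 25).
The smallest non-negative solution is k = 19.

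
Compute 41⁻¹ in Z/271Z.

271 = 6*41 + 25
41 = 1*25 + 16
25 = 1*16 + 9
16 = 1*9 + 7
9 = 1*7 + 2
7 = 3*2 + 1
2 = 2*1 + 0
gcd(41, 271) = 1, so the inverse exists.
Bézout: 1 = −18*271 + 119*41.
So 41⁻¹ ≡ 119 (mod 271).

119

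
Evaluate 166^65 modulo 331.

300

166^1 ≡ 166 (mod 331)
166^2 ≡ 166^2 = 27556 ≡ 83 (mod 331)
166^4 ≡ 83^2 = 6889 ≡ 269 (mod 331)
166^8 ≡ 269^2 = 72361 ≡ 203 (mod 331)
166^16 ≡ 203^2 = 41209 ≡ 165 (mod 331)
166^32 ≡ 165^2 = 27225 ≡ 83 (mod 331)
166^64 ≡ 83^2 = 6889 ≡ 269 (mod 331)
166^65 = 166^64 × 166^1 ≡ 269 × 166 (mod 331).
269 × 166 = 44654 ≡ 300 (mod 331).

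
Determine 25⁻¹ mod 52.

25

Apply the Euclidean algorithm and back-substitute:
52 = 2·25 + 2
25 = 12·2 + 1
2 = 2·1 + 0
gcd(25, 52) = 1, so the inverse exists.
Back-substitute for 1:
1 = 1·25 − 12·2
  = −12·52 + 25·25
So 25⁻¹ ≡ 25 (mod 52).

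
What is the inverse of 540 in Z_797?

797 = 1·540 + 257
540 = 2·257 + 26
257 = 9·26 + 23
26 = 1·23 + 3
23 = 7·3 + 2
3 = 1·2 + 1
2 = 2·1 + 0
gcd(540, 797) = 1, so the inverse exists.
Back-substitute for 1:
1 = 1·3 − 1·2
  = −1·23 + 8·3
  = 8·26 − 9·23
  = −9·257 + 89·26
  = 89·540 − 187·257
  = −187·797 + 276·540
So 540⁻¹ ≡ 276 (mod 797).

276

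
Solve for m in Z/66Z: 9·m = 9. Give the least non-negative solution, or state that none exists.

gcd(9, 66) = 3, and 3 | 9, so solutions exist.
Divide through by 3: 3·m mod 22 = 3.
3⁻¹ ≡ 15 (mod 22).
m ≡ 15·3 ≡ 1 (mod 22).
The smallest non-negative solution is m = 1.

1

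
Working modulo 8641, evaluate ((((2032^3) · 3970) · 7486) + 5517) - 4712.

6064

(2032)^3 ≡ 7716 (mod 8641)
7716 · 3970 = 30632520 ≡ 175 (mod 8641)
175 · 7486 = 1310050 ≡ 5259 (mod 8641)
5259 + 5517 = 10776 ≡ 2135 (mod 8641)
2135 - 4712 = -2577 ≡ 6064 (mod 8641)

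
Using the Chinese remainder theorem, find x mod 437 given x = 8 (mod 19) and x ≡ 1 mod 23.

19⁻¹ mod 23: 19×17 ≡ 1 (mod 23), so 19⁻¹ ≡ 17.
x = 8 + 19×((1 − 8)×17 mod 23) = 8 + 19×19 = 369.
Check: 369 mod 19 = 8, 369 mod 23 = 1. ✓

369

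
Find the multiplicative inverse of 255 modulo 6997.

2936

6997 = 27·255 + 112
255 = 2·112 + 31
112 = 3·31 + 19
31 = 1·19 + 12
19 = 1·12 + 7
12 = 1·7 + 5
7 = 1·5 + 2
5 = 2·2 + 1
2 = 2·1 + 0
gcd(255, 6997) = 1, so the inverse exists.
Back-substitute for 1:
1 = 1·5 − 2·2
  = −2·7 + 3·5
  = 3·12 − 5·7
  = −5·19 + 8·12
  = 8·31 − 13·19
  = −13·112 + 47·31
  = 47·255 − 107·112
  = −107·6997 + 2936·255
So 255⁻¹ ≡ 2936 (mod 6997).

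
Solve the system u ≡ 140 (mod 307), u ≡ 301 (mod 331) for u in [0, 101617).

44655

307⁻¹ mod 331: 307×262 ≡ 1 (mod 331), so 307⁻¹ ≡ 262.
u = 140 + 307×((301 − 140)×262 mod 331) = 140 + 307×145 = 44655.
Check: 44655 mod 307 = 140, 44655 mod 331 = 301. ✓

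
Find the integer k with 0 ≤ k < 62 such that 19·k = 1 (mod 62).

49

Apply the Euclidean algorithm and back-substitute:
62 = 3×19 + 5
19 = 3×5 + 4
5 = 1×4 + 1
4 = 4×1 + 0
gcd(19, 62) = 1, so the inverse exists.
Back-substitute for 1:
1 = 1×5 − 1×4
  = −1×19 + 4×5
  = 4×62 − 13×19
So 19⁻¹ ≡ −13 ≡ 49 (mod 62).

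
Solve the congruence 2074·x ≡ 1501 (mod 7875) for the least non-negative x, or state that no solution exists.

gcd(2074, 7875) = 1, so a unique solution mod 7875 exists.
2074⁻¹ ≡ 3049 (mod 7875).
x ≡ 3049·1501 ≡ 1174 (mod 7875).

1174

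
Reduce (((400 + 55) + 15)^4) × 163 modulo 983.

400 + 55 = 455
455 + 15 = 470
(470)^4 ≡ 917 (mod 983)
917 × 163 = 149471 ≡ 55 (mod 983)

55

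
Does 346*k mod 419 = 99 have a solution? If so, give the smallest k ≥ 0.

gcd(346, 419) = 1, so a unique solution mod 419 exists.
346⁻¹ ≡ 132 (mod 419).
k ≡ 132*99 ≡ 79 (mod 419).

79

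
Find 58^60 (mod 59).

60 in binary is 111100, i.e. 60 = 32 + 16 + 8 + 4.
58^1 ≡ 58 (mod 59)
58^2 ≡ 58^2 = 3364 ≡ 1 (mod 59)
58^4 ≡ 1^2 = 1 (mod 59)
58^8 ≡ 1^2 = 1 (mod 59)
58^16 ≡ 1^2 = 1 (mod 59)
58^32 ≡ 1^2 = 1 (mod 59)
58^60 = 58^32 * 58^16 * 58^8 * 58^4 ≡ 1 * 1 * 1 * 1 (mod 59).
Accumulate the product:
1 * 1 = 1
1 * 1 = 1
1 * 1 = 1

1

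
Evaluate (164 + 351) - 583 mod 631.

164 + 351 = 515
515 - 583 = -68 ≡ 563 (mod 631)

563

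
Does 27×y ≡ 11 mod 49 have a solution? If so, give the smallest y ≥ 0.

gcd(27, 49) = 1, so a unique solution mod 49 exists.
27⁻¹ ≡ 20 (mod 49).
y ≡ 20×11 ≡ 24 (mod 49).

24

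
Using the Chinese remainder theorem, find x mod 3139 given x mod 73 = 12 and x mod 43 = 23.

1399

73⁻¹ mod 43: 73×33 ≡ 1 (mod 43), so 73⁻¹ ≡ 33.
x = 12 + 73×((23 − 12)×33 mod 43) = 12 + 73×19 = 1399.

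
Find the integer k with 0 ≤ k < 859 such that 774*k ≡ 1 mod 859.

By the extended Euclidean algorithm:
859 = 1·774 + 85
774 = 9·85 + 9
85 = 9·9 + 4
9 = 2·4 + 1
4 = 4·1 + 0
gcd(774, 859) = 1, so the inverse exists.
Bézout: 1 = −173·859 + 192·774.
So 774⁻¹ ≡ 192 (mod 859).

192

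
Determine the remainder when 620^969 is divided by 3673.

2236

By square-and-multiply:
969 in binary is 1111001001, i.e. 969 = 512 + 256 + 128 + 64 + 8 + 1.
620^1 ≡ 620 (mod 3673)
620^2 ≡ 620^2 = 384400 ≡ 2408 (mod 3673)
620^4 ≡ 2408^2 = 5798464 ≡ 2470 (mod 3673)
620^8 ≡ 2470^2 = 6100900 ≡ 47 (mod 3673)
620^16 ≡ 47^2 = 2209 (mod 3673)
620^32 ≡ 2209^2 = 4879681 ≡ 1937 (mod 3673)
620^64 ≡ 1937^2 = 3751969 ≡ 1836 (mod 3673)
620^128 ≡ 1836^2 = 3370896 ≡ 2755 (mod 3673)
620^256 ≡ 2755^2 = 7590025 ≡ 1607 (mod 3673)
620^512 ≡ 1607^2 = 2582449 ≡ 330 (mod 3673)
620^969 = 620^512 · 620^256 · 620^128 · 620^64 · 620^8 · 620^1 ≡ 330 · 1607 · 2755 · 1836 · 47 · 620 (mod 3673).
Accumulate the product:
330 · 1607 = 530310 ≡ 1398
1398 · 2755 = 3851490 ≡ 2186
2186 · 1836 = 4013496 ≡ 2580
2580 · 47 = 121260 ≡ 51
51 · 620 = 31620 ≡ 2236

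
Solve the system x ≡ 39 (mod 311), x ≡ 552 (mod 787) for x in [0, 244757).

202811

311⁻¹ mod 787: 311·124 ≡ 1 (mod 787), so 311⁻¹ ≡ 124.
x = 39 + 311·((552 − 39)·124 mod 787) = 39 + 311·652 = 202811.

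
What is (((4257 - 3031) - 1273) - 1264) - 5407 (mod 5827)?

4936

4257 - 3031 = 1226
1226 - 1273 = -47 ≡ 5780 (mod 5827)
5780 - 1264 = 4516
4516 - 5407 = -891 ≡ 4936 (mod 5827)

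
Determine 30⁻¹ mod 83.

36

83 = 2×30 + 23
30 = 1×23 + 7
23 = 3×7 + 2
7 = 3×2 + 1
2 = 2×1 + 0
gcd(30, 83) = 1, so the inverse exists.
Bézout: 1 = −13×83 + 36×30.
So 30⁻¹ ≡ 36 (mod 83).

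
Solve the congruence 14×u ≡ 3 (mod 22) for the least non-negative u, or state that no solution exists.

no solution

gcd(14, 22) = 2, and 2 does not divide 3.
So the congruence has no solution.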